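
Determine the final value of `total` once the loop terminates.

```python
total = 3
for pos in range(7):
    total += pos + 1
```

Let's trace through this code step by step.

Initialize: total = 3
Entering loop: for pos in range(7):
After iteration 1: pos = 0, total = 4
After iteration 2: pos = 1, total = 6
After iteration 3: pos = 2, total = 9
After iteration 4: pos = 3, total = 13
After iteration 5: pos = 4, total = 18
After iteration 6: pos = 5, total = 24
After iteration 7: pos = 6, total = 31
Loop ends.

Final answer: 31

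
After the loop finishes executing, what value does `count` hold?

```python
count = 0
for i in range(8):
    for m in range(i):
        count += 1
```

Let's trace through this code step by step.

Initialize: count = 0
Entering loop: for i in range(8):
After iteration 1: i = 0, count = 0
After iteration 2: i = 1, count = 1, m = 0
After iteration 3: i = 2, count = 3, m = 1
After iteration 4: i = 3, count = 6, m = 2
After iteration 5: i = 4, count = 10, m = 3
After iteration 6: i = 5, count = 15, m = 4
After iteration 7: i = 6, count = 21, m = 5
After iteration 8: i = 7, count = 28, m = 6
Loop ends.

Final answer: 28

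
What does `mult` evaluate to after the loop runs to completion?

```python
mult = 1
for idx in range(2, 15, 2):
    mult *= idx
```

Let's trace through this code step by step.

Initialize: mult = 1
Entering loop: for idx in range(2, 15, 2):
After iteration 1: idx = 2, mult = 2
After iteration 2: idx = 4, mult = 8
After iteration 3: idx = 6, mult = 48
After iteration 4: idx = 8, mult = 384
After iteration 5: idx = 10, mult = 3840
After iteration 6: idx = 12, mult = 46080
After iteration 7: idx = 14, mult = 645120
Loop ends.

Final answer: 645120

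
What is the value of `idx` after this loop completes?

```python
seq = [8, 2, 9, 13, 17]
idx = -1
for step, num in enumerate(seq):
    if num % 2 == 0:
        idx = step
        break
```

Let's trace through this code step by step.

Initialize: seq = [8, 2, 9, 13, 17]
Initialize: idx = -1
Entering loop: for step, num in enumerate(seq):
After iteration 1: step = 0, num = 8, idx = 0
Loop ends.

Final answer: 0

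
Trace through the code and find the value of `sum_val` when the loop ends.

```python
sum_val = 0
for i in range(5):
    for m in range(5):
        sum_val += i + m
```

Let's trace through this code step by step.

Initialize: sum_val = 0
Entering loop: for i in range(5):
After iteration 1: i = 0, sum_val = 10
After iteration 2: i = 1, sum_val = 25
After iteration 3: i = 2, sum_val = 45
After iteration 4: i = 3, sum_val = 70
After iteration 5: i = 4, sum_val = 100
Loop ends.

Final answer: 100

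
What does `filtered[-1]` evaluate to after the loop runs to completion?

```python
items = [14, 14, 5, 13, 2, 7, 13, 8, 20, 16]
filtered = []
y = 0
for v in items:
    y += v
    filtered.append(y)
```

Let's trace through this code step by step.

Initialize: items = [14, 14, 5, 13, 2, 7, 13, 8, 20, 16]
Initialize: filtered = []
Initialize: y = 0
Entering loop: for v in items:
After iteration 1: v = 14, filtered = [14], y = 14
After iteration 2: v = 14, filtered = [14, 28], y = 28
After iteration 3: v = 5, filtered = [14, 28, 33], y = 33
After iteration 4: v = 13, filtered = [14, 28, 33, 46], y = 46
After iteration 5: v = 2, filtered = [14, 28, 33, 46, 48], y = 48
After iteration 6: v = 7, filtered = [14, 28, 33, 46, 48, 55], y = 55
After iteration 7: v = 13, filtered = [14, 28, 33, 46, 48, 55, 68], y = 68
After iteration 8: v = 8, filtered = [14, 28, 33, 46, 48, 55, 68, 76], y = 76
After iteration 9: v = 20, filtered = [14, 28, 33, 46, 48, 55, 68, 76, 96], y = 96
After iteration 10: v = 16, filtered = [14, 28, 33, 46, 48, 55, 68, 76, 96, 112], y = 112
Loop ends.
filtered[-1] = 112

Final answer: 112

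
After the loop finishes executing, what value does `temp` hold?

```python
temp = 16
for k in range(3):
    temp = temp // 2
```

Let's trace through this code step by step.

Initialize: temp = 16
Entering loop: for k in range(3):
After iteration 1: k = 0, temp = 8
After iteration 2: k = 1, temp = 4
After iteration 3: k = 2, temp = 2
Loop ends.

Final answer: 2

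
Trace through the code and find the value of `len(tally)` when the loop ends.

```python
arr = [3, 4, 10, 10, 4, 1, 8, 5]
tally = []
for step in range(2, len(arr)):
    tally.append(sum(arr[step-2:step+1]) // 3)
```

Let's trace through this code step by step.

Initialize: arr = [3, 4, 10, 10, 4, 1, 8, 5]
Initialize: tally = []
Entering loop: for step in range(2, len(arr)):
After iteration 1: step = 2, tally = [5]
After iteration 2: step = 3, tally = [5, 8]
After iteration 3: step = 4, tally = [5, 8, 8]
After iteration 4: step = 5, tally = [5, 8, 8, 5]
After iteration 5: step = 6, tally = [5, 8, 8, 5, 4]
After iteration 6: step = 7, tally = [5, 8, 8, 5, 4, 4]
Loop ends.
len(tally) = 6

Final answer: 6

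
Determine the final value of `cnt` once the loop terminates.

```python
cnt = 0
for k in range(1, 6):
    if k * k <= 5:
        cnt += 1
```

Let's trace through this code step by step.

Initialize: cnt = 0
Entering loop: for k in range(1, 6):
After iteration 1: k = 1, cnt = 1
After iteration 2: k = 2, cnt = 2
After iteration 3: k = 3, cnt = 2
After iteration 4: k = 4, cnt = 2
After iteration 5: k = 5, cnt = 2
Loop ends.

Final answer: 2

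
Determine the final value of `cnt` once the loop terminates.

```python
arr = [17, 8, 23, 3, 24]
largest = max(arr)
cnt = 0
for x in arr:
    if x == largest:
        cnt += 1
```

Let's trace through this code step by step.

Initialize: arr = [17, 8, 23, 3, 24]
Initialize: largest = 24
Initialize: cnt = 0
Entering loop: for x in arr:
After iteration 1: x = 17, cnt = 0
After iteration 2: x = 8, cnt = 0
After iteration 3: x = 23, cnt = 0
After iteration 4: x = 3, cnt = 0
After iteration 5: x = 24, cnt = 1
Loop ends.

Final answer: 1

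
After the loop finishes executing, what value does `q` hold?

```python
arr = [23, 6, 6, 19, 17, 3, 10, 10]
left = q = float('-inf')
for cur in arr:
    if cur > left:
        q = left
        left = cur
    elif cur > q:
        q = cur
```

Let's trace through this code step by step.

Initialize: arr = [23, 6, 6, 19, 17, 3, 10, 10]
Initialize: left = -inf
Initialize: q = -inf
Entering loop: for cur in arr:
After iteration 1: cur = 23, left = 23, q = -inf
After iteration 2: cur = 6, left = 23, q = 6
After iteration 3: cur = 6, left = 23, q = 6
After iteration 4: cur = 19, left = 23, q = 19
After iteration 5: cur = 17, left = 23, q = 19
After iteration 6: cur = 3, left = 23, q = 19
After iteration 7: cur = 10, left = 23, q = 19
After iteration 8: cur = 10, left = 23, q = 19
Loop ends.

Final answer: 19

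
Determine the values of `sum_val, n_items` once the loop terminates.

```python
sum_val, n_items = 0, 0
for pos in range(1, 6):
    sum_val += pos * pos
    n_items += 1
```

Let's trace through this code step by step.

Initialize: sum_val = 0
Initialize: n_items = 0
Entering loop: for pos in range(1, 6):
After iteration 1: pos = 1, sum_val = 1, n_items = 1
After iteration 2: pos = 2, sum_val = 5, n_items = 2
After iteration 3: pos = 3, sum_val = 14, n_items = 3
After iteration 4: pos = 4, sum_val = 30, n_items = 4
After iteration 5: pos = 5, sum_val = 55, n_items = 5
Loop ends.

Final answer: 55, 5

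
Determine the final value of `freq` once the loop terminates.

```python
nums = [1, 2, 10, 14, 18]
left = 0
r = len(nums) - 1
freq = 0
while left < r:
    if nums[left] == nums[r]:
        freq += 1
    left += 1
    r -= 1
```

Let's trace through this code step by step.

Initialize: nums = [1, 2, 10, 14, 18]
Initialize: left = 0
Initialize: r = 4
Initialize: freq = 0
Entering loop: while left < r:
After iteration 1: left = 1, r = 3, freq = 0
After iteration 2: left = 2, r = 2, freq = 0
Loop ends.

Final answer: 0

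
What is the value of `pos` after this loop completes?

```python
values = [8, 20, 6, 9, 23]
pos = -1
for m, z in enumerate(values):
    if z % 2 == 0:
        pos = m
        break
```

Let's trace through this code step by step.

Initialize: values = [8, 20, 6, 9, 23]
Initialize: pos = -1
Entering loop: for m, z in enumerate(values):
After iteration 1: m = 0, z = 8, pos = 0
Loop ends.

Final answer: 0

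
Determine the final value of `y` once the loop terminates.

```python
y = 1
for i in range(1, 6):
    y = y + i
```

Let's trace through this code step by step.

Initialize: y = 1
Entering loop: for i in range(1, 6):
After iteration 1: i = 1, y = 2
After iteration 2: i = 2, y = 4
After iteration 3: i = 3, y = 7
After iteration 4: i = 4, y = 11
After iteration 5: i = 5, y = 16
Loop ends.

Final answer: 16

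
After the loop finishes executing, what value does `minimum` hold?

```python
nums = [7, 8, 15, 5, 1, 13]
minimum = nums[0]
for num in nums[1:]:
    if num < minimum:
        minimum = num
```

Let's trace through this code step by step.

Initialize: nums = [7, 8, 15, 5, 1, 13]
Initialize: minimum = 7
Entering loop: for num in nums[1:]:
After iteration 1: num = 8, minimum = 7
After iteration 2: num = 15, minimum = 7
After iteration 3: num = 5, minimum = 5
After iteration 4: num = 1, minimum = 1
After iteration 5: num = 13, minimum = 1
Loop ends.

Final answer: 1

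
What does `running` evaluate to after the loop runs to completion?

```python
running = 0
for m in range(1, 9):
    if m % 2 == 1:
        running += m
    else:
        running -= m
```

Let's trace through this code step by step.

Initialize: running = 0
Entering loop: for m in range(1, 9):
After iteration 1: m = 1, running = 1
After iteration 2: m = 2, running = -1
After iteration 3: m = 3, running = 2
After iteration 4: m = 4, running = -2
After iteration 5: m = 5, running = 3
After iteration 6: m = 6, running = -3
After iteration 7: m = 7, running = 4
After iteration 8: m = 8, running = -4
Loop ends.

Final answer: -4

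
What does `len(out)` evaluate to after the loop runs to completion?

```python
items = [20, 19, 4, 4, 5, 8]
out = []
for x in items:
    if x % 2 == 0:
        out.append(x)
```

Let's trace through this code step by step.

Initialize: items = [20, 19, 4, 4, 5, 8]
Initialize: out = []
Entering loop: for x in items:
After iteration 1: x = 20, out = [20]
After iteration 2: x = 19, out = [20]
After iteration 3: x = 4, out = [20, 4]
After iteration 4: x = 4, out = [20, 4, 4]
After iteration 5: x = 5, out = [20, 4, 4]
After iteration 6: x = 8, out = [20, 4, 4, 8]
Loop ends.
len(out) = 4

Final answer: 4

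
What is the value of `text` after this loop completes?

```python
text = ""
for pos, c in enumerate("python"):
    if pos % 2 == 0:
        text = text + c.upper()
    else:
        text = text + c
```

Let's trace through this code step by step.

Initialize: text = ''
Entering loop: for pos, c in enumerate("python"):
After iteration 1: pos = 0, c = 'p', text = 'P'
After iteration 2: pos = 1, c = 'y', text = 'Py'
After iteration 3: pos = 2, c = 't', text = 'PyT'
After iteration 4: pos = 3, c = 'h', text = 'PyTh'
After iteration 5: pos = 4, c = 'o', text = 'PyThO'
After iteration 6: pos = 5, c = 'n', text = 'PyThOn'
Loop ends.

Final answer: 'PyThOn'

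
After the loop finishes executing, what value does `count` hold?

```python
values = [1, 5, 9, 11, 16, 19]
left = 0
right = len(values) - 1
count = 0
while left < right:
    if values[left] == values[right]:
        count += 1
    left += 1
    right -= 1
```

Let's trace through this code step by step.

Initialize: values = [1, 5, 9, 11, 16, 19]
Initialize: left = 0
Initialize: right = 5
Initialize: count = 0
Entering loop: while left < right:
After iteration 1: left = 1, right = 4, count = 0
After iteration 2: left = 2, right = 3, count = 0
After iteration 3: left = 3, right = 2, count = 0
Loop ends.

Final answer: 0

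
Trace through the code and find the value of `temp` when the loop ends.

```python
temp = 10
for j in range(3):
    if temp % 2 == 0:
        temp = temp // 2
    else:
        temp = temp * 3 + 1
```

Let's trace through this code step by step.

Initialize: temp = 10
Entering loop: for j in range(3):
After iteration 1: j = 0, temp = 5
After iteration 2: j = 1, temp = 16
After iteration 3: j = 2, temp = 8
Loop ends.

Final answer: 8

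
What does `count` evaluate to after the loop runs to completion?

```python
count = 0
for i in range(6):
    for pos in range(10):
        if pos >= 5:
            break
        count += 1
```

Let's trace through this code step by step.

Initialize: count = 0
Entering loop: for i in range(6):
After iteration 1: i = 0, count = 5
After iteration 2: i = 1, count = 10
After iteration 3: i = 2, count = 15
After iteration 4: i = 3, count = 20
After iteration 5: i = 4, count = 25
After iteration 6: i = 5, count = 30
Loop ends.

Final answer: 30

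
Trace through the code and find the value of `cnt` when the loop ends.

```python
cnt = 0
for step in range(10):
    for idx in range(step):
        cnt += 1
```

Let's trace through this code step by step.

Initialize: cnt = 0
Entering loop: for step in range(10):
After iteration 1: step = 0, cnt = 0
After iteration 2: step = 1, cnt = 1, idx = 0
After iteration 3: step = 2, cnt = 3, idx = 1
After iteration 4: step = 3, cnt = 6, idx = 2
After iteration 5: step = 4, cnt = 10, idx = 3
After iteration 6: step = 5, cnt = 15, idx = 4
After iteration 7: step = 6, cnt = 21, idx = 5
After iteration 8: step = 7, cnt = 28, idx = 6
After iteration 9: step = 8, cnt = 36, idx = 7
After iteration 10: step = 9, cnt = 45, idx = 8
Loop ends.

Final answer: 45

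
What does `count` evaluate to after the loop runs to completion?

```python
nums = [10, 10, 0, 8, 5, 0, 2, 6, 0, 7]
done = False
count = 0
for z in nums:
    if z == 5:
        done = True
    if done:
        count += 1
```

Let's trace through this code step by step.

Initialize: nums = [10, 10, 0, 8, 5, 0, 2, 6, 0, 7]
Initialize: done = False
Initialize: count = 0
Entering loop: for z in nums:
After iteration 1: z = 10, done = False, count = 0
After iteration 2: z = 10, done = False, count = 0
After iteration 3: z = 0, done = False, count = 0
After iteration 4: z = 8, done = False, count = 0
After iteration 5: z = 5, done = True, count = 1
After iteration 6: z = 0, done = True, count = 2
After iteration 7: z = 2, done = True, count = 3
After iteration 8: z = 6, done = True, count = 4
After iteration 9: z = 0, done = True, count = 5
After iteration 10: z = 7, done = True, count = 6
Loop ends.

Final answer: 6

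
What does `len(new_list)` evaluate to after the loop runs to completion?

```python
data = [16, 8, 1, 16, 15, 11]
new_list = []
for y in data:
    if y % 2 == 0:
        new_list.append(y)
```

Let's trace through this code step by step.

Initialize: data = [16, 8, 1, 16, 15, 11]
Initialize: new_list = []
Entering loop: for y in data:
After iteration 1: y = 16, new_list = [16]
After iteration 2: y = 8, new_list = [16, 8]
After iteration 3: y = 1, new_list = [16, 8]
After iteration 4: y = 16, new_list = [16, 8, 16]
After iteration 5: y = 15, new_list = [16, 8, 16]
After iteration 6: y = 11, new_list = [16, 8, 16]
Loop ends.
len(new_list) = 3

Final answer: 3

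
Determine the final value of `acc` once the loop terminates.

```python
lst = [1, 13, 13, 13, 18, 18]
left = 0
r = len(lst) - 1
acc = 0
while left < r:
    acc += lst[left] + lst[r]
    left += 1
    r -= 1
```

Let's trace through this code step by step.

Initialize: lst = [1, 13, 13, 13, 18, 18]
Initialize: left = 0
Initialize: r = 5
Initialize: acc = 0
Entering loop: while left < r:
After iteration 1: left = 1, r = 4, acc = 19
After iteration 2: left = 2, r = 3, acc = 50
After iteration 3: left = 3, r = 2, acc = 76
Loop ends.

Final answer: 76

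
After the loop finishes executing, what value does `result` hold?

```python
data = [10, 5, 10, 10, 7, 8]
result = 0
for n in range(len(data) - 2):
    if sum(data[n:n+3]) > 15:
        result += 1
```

Let's trace through this code step by step.

Initialize: data = [10, 5, 10, 10, 7, 8]
Initialize: result = 0
Entering loop: for n in range(len(data) - 2):
After iteration 1: n = 0, result = 1
After iteration 2: n = 1, result = 2
After iteration 3: n = 2, result = 3
After iteration 4: n = 3, result = 4
Loop ends.

Final answer: 4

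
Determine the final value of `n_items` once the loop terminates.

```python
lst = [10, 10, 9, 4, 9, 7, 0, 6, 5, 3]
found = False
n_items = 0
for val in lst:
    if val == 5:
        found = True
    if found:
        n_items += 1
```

Let's trace through this code step by step.

Initialize: lst = [10, 10, 9, 4, 9, 7, 0, 6, 5, 3]
Initialize: found = False
Initialize: n_items = 0
Entering loop: for val in lst:
After iteration 1: val = 10, found = False, n_items = 0
After iteration 2: val = 10, found = False, n_items = 0
After iteration 3: val = 9, found = False, n_items = 0
After iteration 4: val = 4, found = False, n_items = 0
After iteration 5: val = 9, found = False, n_items = 0
After iteration 6: val = 7, found = False, n_items = 0
After iteration 7: val = 0, found = False, n_items = 0
After iteration 8: val = 6, found = False, n_items = 0
After iteration 9: val = 5, found = True, n_items = 1
After iteration 10: val = 3, found = True, n_items = 2
Loop ends.

Final answer: 2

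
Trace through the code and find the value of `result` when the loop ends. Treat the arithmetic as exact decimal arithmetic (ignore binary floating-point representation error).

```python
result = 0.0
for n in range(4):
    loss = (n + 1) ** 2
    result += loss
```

Let's trace through this code step by step.

Initialize: result = 0.0
Entering loop: for n in range(4):
After iteration 1: n = 0, result = 1.0, loss = 1
After iteration 2: n = 1, result = 5.0, loss = 4
After iteration 3: n = 2, result = 14.0, loss = 9
After iteration 4: n = 3, result = 30.0, loss = 16
Loop ends.

Final answer: 30.0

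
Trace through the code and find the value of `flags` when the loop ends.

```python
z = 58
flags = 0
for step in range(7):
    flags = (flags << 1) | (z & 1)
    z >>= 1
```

Let's trace through this code step by step.

Initialize: z = 58
Initialize: flags = 0
Entering loop: for step in range(7):
After iteration 1: step = 0, z = 29, flags = 0
After iteration 2: step = 1, z = 14, flags = 1
After iteration 3: step = 2, z = 7, flags = 2
After iteration 4: step = 3, z = 3, flags = 5
After iteration 5: step = 4, z = 1, flags = 11
After iteration 6: step = 5, z = 0, flags = 23
After iteration 7: step = 6, z = 0, flags = 46
Loop ends.

Final answer: 46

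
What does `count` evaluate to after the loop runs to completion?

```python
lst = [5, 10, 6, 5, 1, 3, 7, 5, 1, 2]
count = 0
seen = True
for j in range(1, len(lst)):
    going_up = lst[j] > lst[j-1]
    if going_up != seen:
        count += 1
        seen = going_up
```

Let's trace through this code step by step.

Initialize: lst = [5, 10, 6, 5, 1, 3, 7, 5, 1, 2]
Initialize: count = 0
Initialize: seen = True
Entering loop: for j in range(1, len(lst)):
After iteration 1: j = 1, count = 0, seen = True, going_up = True
After iteration 2: j = 2, count = 1, seen = False, going_up = False
After iteration 3: j = 3, count = 1, seen = False, going_up = False
After iteration 4: j = 4, count = 1, seen = False, going_up = False
After iteration 5: j = 5, count = 2, seen = True, going_up = True
After iteration 6: j = 6, count = 2, seen = True, going_up = True
After iteration 7: j = 7, count = 3, seen = False, going_up = False
After iteration 8: j = 8, count = 3, seen = False, going_up = False
After iteration 9: j = 9, count = 4, seen = True, going_up = True
Loop ends.

Final answer: 4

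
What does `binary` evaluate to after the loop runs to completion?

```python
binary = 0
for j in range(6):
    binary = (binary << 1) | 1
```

Let's trace through this code step by step.

Initialize: binary = 0
Entering loop: for j in range(6):
After iteration 1: j = 0, binary = 1
After iteration 2: j = 1, binary = 3
After iteration 3: j = 2, binary = 7
After iteration 4: j = 3, binary = 15
After iteration 5: j = 4, binary = 31
After iteration 6: j = 5, binary = 63
Loop ends.

Final answer: 63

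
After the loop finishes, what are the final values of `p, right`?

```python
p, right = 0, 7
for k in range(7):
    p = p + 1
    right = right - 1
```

Let's trace through this code step by step.

Initialize: p = 0
Initialize: right = 7
Entering loop: for k in range(7):
After iteration 1: k = 0, p = 1, right = 6
After iteration 2: k = 1, p = 2, right = 5
After iteration 3: k = 2, p = 3, right = 4
After iteration 4: k = 3, p = 4, right = 3
After iteration 5: k = 4, p = 5, right = 2
After iteration 6: k = 5, p = 6, right = 1
After iteration 7: k = 6, p = 7, right = 0
Loop ends.

Final answer: 7, 0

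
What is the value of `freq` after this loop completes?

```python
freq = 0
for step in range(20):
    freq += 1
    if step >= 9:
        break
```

Let's trace through this code step by step.

Initialize: freq = 0
Entering loop: for step in range(20):
After iteration 1: step = 0, freq = 1
After iteration 2: step = 1, freq = 2
After iteration 3: step = 2, freq = 3
After iteration 4: step = 3, freq = 4
After iteration 5: step = 4, freq = 5
After iteration 6: step = 5, freq = 6
After iteration 7: step = 6, freq = 7
After iteration 8: step = 7, freq = 8
After iteration 9: step = 8, freq = 9
After iteration 10: step = 9, freq = 10
Loop ends.

Final answer: 10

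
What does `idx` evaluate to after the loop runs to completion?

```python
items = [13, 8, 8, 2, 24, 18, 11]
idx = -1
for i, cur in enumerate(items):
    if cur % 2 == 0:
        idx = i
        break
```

Let's trace through this code step by step.

Initialize: items = [13, 8, 8, 2, 24, 18, 11]
Initialize: idx = -1
Entering loop: for i, cur in enumerate(items):
After iteration 1: i = 0, cur = 13, idx = -1
After iteration 2: i = 1, cur = 8, idx = 1
Loop ends.

Final answer: 1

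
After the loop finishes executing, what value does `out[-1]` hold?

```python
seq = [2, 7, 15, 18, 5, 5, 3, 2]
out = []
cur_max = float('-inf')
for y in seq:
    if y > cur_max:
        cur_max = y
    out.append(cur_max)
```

Let's trace through this code step by step.

Initialize: seq = [2, 7, 15, 18, 5, 5, 3, 2]
Initialize: out = []
Initialize: cur_max = -inf
Entering loop: for y in seq:
After iteration 1: y = 2, out = [2], cur_max = 2
After iteration 2: y = 7, out = [2, 7], cur_max = 7
After iteration 3: y = 15, out = [2, 7, 15], cur_max = 15
After iteration 4: y = 18, out = [2, 7, 15, 18], cur_max = 18
After iteration 5: y = 5, out = [2, 7, 15, 18, 18], cur_max = 18
After iteration 6: y = 5, out = [2, 7, 15, 18, 18, 18], cur_max = 18
After iteration 7: y = 3, out = [2, 7, 15, 18, 18, 18, 18], cur_max = 18
After iteration 8: y = 2, out = [2, 7, 15, 18, 18, 18, 18, 18], cur_max = 18
Loop ends.
out[-1] = 18

Final answer: 18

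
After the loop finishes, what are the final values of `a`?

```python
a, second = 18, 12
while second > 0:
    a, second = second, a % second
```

Let's trace through this code step by step.

Initialize: a = 18
Initialize: second = 12
Entering loop: while second > 0:
After iteration 1: a = 12, second = 6
After iteration 2: a = 6, second = 0
Loop ends.

Final answer: 6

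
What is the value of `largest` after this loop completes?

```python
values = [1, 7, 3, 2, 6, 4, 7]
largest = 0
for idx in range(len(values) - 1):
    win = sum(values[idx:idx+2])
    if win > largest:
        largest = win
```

Let's trace through this code step by step.

Initialize: values = [1, 7, 3, 2, 6, 4, 7]
Initialize: largest = 0
Entering loop: for idx in range(len(values) - 1):
After iteration 1: idx = 0, largest = 8, win = 8
After iteration 2: idx = 1, largest = 10, win = 10
After iteration 3: idx = 2, largest = 10, win = 5
After iteration 4: idx = 3, largest = 10, win = 8
After iteration 5: idx = 4, largest = 10, win = 10
After iteration 6: idx = 5, largest = 11, win = 11
Loop ends.

Final answer: 11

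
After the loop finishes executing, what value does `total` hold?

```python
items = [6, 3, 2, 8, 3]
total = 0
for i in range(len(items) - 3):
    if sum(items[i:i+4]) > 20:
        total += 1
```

Let's trace through this code step by step.

Initialize: items = [6, 3, 2, 8, 3]
Initialize: total = 0
Entering loop: for i in range(len(items) - 3):
After iteration 1: i = 0, total = 0
After iteration 2: i = 1, total = 0
Loop ends.

Final answer: 0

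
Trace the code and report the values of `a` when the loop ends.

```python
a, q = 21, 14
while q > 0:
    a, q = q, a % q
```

Let's trace through this code step by step.

Initialize: a = 21
Initialize: q = 14
Entering loop: while q > 0:
After iteration 1: a = 14, q = 7
After iteration 2: a = 7, q = 0
Loop ends.

Final answer: 7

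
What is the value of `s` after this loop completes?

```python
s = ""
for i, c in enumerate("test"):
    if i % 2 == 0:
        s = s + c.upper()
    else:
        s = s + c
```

Let's trace through this code step by step.

Initialize: s = ''
Entering loop: for i, c in enumerate("test"):
After iteration 1: i = 0, c = 't', s = 'T'
After iteration 2: i = 1, c = 'e', s = 'Te'
After iteration 3: i = 2, c = 's', s = 'TeS'
After iteration 4: i = 3, c = 't', s = 'TeSt'
Loop ends.

Final answer: 'TeSt'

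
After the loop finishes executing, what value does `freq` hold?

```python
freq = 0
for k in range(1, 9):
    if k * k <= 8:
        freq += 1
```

Let's trace through this code step by step.

Initialize: freq = 0
Entering loop: for k in range(1, 9):
After iteration 1: k = 1, freq = 1
After iteration 2: k = 2, freq = 2
After iteration 3: k = 3, freq = 2
After iteration 4: k = 4, freq = 2
After iteration 5: k = 5, freq = 2
After iteration 6: k = 6, freq = 2
After iteration 7: k = 7, freq = 2
After iteration 8: k = 8, freq = 2
Loop ends.

Final answer: 2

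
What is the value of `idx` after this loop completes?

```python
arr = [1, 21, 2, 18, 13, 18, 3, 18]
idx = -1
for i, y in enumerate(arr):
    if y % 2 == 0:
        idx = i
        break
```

Let's trace through this code step by step.

Initialize: arr = [1, 21, 2, 18, 13, 18, 3, 18]
Initialize: idx = -1
Entering loop: for i, y in enumerate(arr):
After iteration 1: i = 0, y = 1, idx = -1
After iteration 2: i = 1, y = 21, idx = -1
After iteration 3: i = 2, y = 2, idx = 2
Loop ends.

Final answer: 2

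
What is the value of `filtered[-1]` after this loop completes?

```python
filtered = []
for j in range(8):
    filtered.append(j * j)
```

Let's trace through this code step by step.

Initialize: filtered = []
Entering loop: for j in range(8):
After iteration 1: j = 0, filtered = [0]
After iteration 2: j = 1, filtered = [0, 1]
After iteration 3: j = 2, filtered = [0, 1, 4]
After iteration 4: j = 3, filtered = [0, 1, 4, 9]
After iteration 5: j = 4, filtered = [0, 1, 4, 9, 16]
After iteration 6: j = 5, filtered = [0, 1, 4, 9, 16, 25]
After iteration 7: j = 6, filtered = [0, 1, 4, 9, 16, 25, 36]
After iteration 8: j = 7, filtered = [0, 1, 4, 9, 16, 25, 36, 49]
Loop ends.
filtered[-1] = 49

Final answer: 49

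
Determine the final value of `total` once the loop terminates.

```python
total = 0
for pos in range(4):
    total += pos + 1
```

Let's trace through this code step by step.

Initialize: total = 0
Entering loop: for pos in range(4):
After iteration 1: pos = 0, total = 1
After iteration 2: pos = 1, total = 3
After iteration 3: pos = 2, total = 6
After iteration 4: pos = 3, total = 10
Loop ends.

Final answer: 10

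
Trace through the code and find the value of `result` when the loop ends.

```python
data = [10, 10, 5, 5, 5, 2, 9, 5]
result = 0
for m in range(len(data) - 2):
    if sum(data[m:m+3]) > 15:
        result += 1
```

Let's trace through this code step by step.

Initialize: data = [10, 10, 5, 5, 5, 2, 9, 5]
Initialize: result = 0
Entering loop: for m in range(len(data) - 2):
After iteration 1: m = 0, result = 1
After iteration 2: m = 1, result = 2
After iteration 3: m = 2, result = 2
After iteration 4: m = 3, result = 2
After iteration 5: m = 4, result = 3
After iteration 6: m = 5, result = 4
Loop ends.

Final answer: 4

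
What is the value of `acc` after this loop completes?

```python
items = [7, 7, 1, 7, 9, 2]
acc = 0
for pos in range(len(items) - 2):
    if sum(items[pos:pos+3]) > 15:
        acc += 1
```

Let's trace through this code step by step.

Initialize: items = [7, 7, 1, 7, 9, 2]
Initialize: acc = 0
Entering loop: for pos in range(len(items) - 2):
After iteration 1: pos = 0, acc = 0
After iteration 2: pos = 1, acc = 0
After iteration 3: pos = 2, acc = 1
After iteration 4: pos = 3, acc = 2
Loop ends.

Final answer: 2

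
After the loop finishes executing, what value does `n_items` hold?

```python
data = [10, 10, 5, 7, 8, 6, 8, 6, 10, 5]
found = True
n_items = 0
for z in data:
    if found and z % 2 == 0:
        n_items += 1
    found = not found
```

Let's trace through this code step by step.

Initialize: data = [10, 10, 5, 7, 8, 6, 8, 6, 10, 5]
Initialize: found = True
Initialize: n_items = 0
Entering loop: for z in data:
After iteration 1: z = 10, found = False, n_items = 1
After iteration 2: z = 10, found = True, n_items = 1
After iteration 3: z = 5, found = False, n_items = 1
After iteration 4: z = 7, found = True, n_items = 1
After iteration 5: z = 8, found = False, n_items = 2
After iteration 6: z = 6, found = True, n_items = 2
After iteration 7: z = 8, found = False, n_items = 3
After iteration 8: z = 6, found = True, n_items = 3
After iteration 9: z = 10, found = False, n_items = 4
After iteration 10: z = 5, found = True, n_items = 4
Loop ends.

Final answer: 4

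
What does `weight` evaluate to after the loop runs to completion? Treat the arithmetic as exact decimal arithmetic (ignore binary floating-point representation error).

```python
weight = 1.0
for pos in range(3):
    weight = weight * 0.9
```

Let's trace through this code step by step.

Initialize: weight = 1.0
Entering loop: for pos in range(3):
After iteration 1: pos = 0, weight = 0.9
After iteration 2: pos = 1, weight = 0.81
After iteration 3: pos = 2, weight = 0.729
Loop ends.

Final answer: 0.729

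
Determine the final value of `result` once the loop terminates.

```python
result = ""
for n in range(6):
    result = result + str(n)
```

Let's trace through this code step by step.

Initialize: result = ''
Entering loop: for n in range(6):
After iteration 1: n = 0, result = '0'
After iteration 2: n = 1, result = '01'
After iteration 3: n = 2, result = '012'
After iteration 4: n = 3, result = '0123'
After iteration 5: n = 4, result = '01234'
After iteration 6: n = 5, result = '012345'
Loop ends.

Final answer: '012345'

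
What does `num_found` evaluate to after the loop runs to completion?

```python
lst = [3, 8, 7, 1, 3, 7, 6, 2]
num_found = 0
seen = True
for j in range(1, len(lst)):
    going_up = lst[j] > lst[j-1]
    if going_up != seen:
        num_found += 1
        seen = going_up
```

Let's trace through this code step by step.

Initialize: lst = [3, 8, 7, 1, 3, 7, 6, 2]
Initialize: num_found = 0
Initialize: seen = True
Entering loop: for j in range(1, len(lst)):
After iteration 1: j = 1, num_found = 0, seen = True, going_up = True
After iteration 2: j = 2, num_found = 1, seen = False, going_up = False
After iteration 3: j = 3, num_found = 1, seen = False, going_up = False
After iteration 4: j = 4, num_found = 2, seen = True, going_up = True
After iteration 5: j = 5, num_found = 2, seen = True, going_up = True
After iteration 6: j = 6, num_found = 3, seen = False, going_up = False
After iteration 7: j = 7, num_found = 3, seen = False, going_up = False
Loop ends.

Final answer: 3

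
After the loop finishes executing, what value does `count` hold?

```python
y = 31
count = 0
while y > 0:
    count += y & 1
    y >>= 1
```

Let's trace through this code step by step.

Initialize: y = 31
Initialize: count = 0
Entering loop: while y > 0:
After iteration 1: y = 15, count = 1
After iteration 2: y = 7, count = 2
After iteration 3: y = 3, count = 3
After iteration 4: y = 1, count = 4
After iteration 5: y = 0, count = 5
Loop ends.

Final answer: 5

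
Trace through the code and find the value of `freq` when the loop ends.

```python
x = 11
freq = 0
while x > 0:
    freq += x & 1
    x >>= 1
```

Let's trace through this code step by step.

Initialize: x = 11
Initialize: freq = 0
Entering loop: while x > 0:
After iteration 1: x = 5, freq = 1
After iteration 2: x = 2, freq = 2
After iteration 3: x = 1, freq = 2
After iteration 4: x = 0, freq = 3
Loop ends.

Final answer: 3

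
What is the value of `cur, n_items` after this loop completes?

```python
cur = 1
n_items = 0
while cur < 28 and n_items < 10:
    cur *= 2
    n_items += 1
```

Let's trace through this code step by step.

Initialize: cur = 1
Initialize: n_items = 0
Entering loop: while cur < 28 and n_items < 10:
After iteration 1: cur = 2, n_items = 1
After iteration 2: cur = 4, n_items = 2
After iteration 3: cur = 8, n_items = 3
After iteration 4: cur = 16, n_items = 4
After iteration 5: cur = 32, n_items = 5
Loop ends.

Final answer: 32, 5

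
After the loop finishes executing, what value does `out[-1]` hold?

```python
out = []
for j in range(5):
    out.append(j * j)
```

Let's trace through this code step by step.

Initialize: out = []
Entering loop: for j in range(5):
After iteration 1: j = 0, out = [0]
After iteration 2: j = 1, out = [0, 1]
After iteration 3: j = 2, out = [0, 1, 4]
After iteration 4: j = 3, out = [0, 1, 4, 9]
After iteration 5: j = 4, out = [0, 1, 4, 9, 16]
Loop ends.
out[-1] = 16

Final answer: 16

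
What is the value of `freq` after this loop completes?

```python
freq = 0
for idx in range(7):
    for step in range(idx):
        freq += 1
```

Let's trace through this code step by step.

Initialize: freq = 0
Entering loop: for idx in range(7):
After iteration 1: idx = 0, freq = 0
After iteration 2: idx = 1, freq = 1, step = 0
After iteration 3: idx = 2, freq = 3, step = 1
After iteration 4: idx = 3, freq = 6, step = 2
After iteration 5: idx = 4, freq = 10, step = 3
After iteration 6: idx = 5, freq = 15, step = 4
After iteration 7: idx = 6, freq = 21, step = 5
Loop ends.

Final answer: 21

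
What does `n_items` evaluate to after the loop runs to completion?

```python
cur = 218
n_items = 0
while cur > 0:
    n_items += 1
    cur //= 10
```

Let's trace through this code step by step.

Initialize: cur = 218
Initialize: n_items = 0
Entering loop: while cur > 0:
After iteration 1: cur = 21, n_items = 1
After iteration 2: cur = 2, n_items = 2
After iteration 3: cur = 0, n_items = 3
Loop ends.

Final answer: 3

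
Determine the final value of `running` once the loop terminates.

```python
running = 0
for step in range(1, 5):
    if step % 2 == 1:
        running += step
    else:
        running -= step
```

Let's trace through this code step by step.

Initialize: running = 0
Entering loop: for step in range(1, 5):
After iteration 1: step = 1, running = 1
After iteration 2: step = 2, running = -1
After iteration 3: step = 3, running = 2
After iteration 4: step = 4, running = -2
Loop ends.

Final answer: -2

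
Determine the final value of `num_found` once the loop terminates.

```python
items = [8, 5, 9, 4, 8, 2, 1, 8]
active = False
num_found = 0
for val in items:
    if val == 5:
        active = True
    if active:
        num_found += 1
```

Let's trace through this code step by step.

Initialize: items = [8, 5, 9, 4, 8, 2, 1, 8]
Initialize: active = False
Initialize: num_found = 0
Entering loop: for val in items:
After iteration 1: val = 8, active = False, num_found = 0
After iteration 2: val = 5, active = True, num_found = 1
After iteration 3: val = 9, active = True, num_found = 2
After iteration 4: val = 4, active = True, num_found = 3
After iteration 5: val = 8, active = True, num_found = 4
After iteration 6: val = 2, active = True, num_found = 5
After iteration 7: val = 1, active = True, num_found = 6
After iteration 8: val = 8, active = True, num_found = 7
Loop ends.

Final answer: 7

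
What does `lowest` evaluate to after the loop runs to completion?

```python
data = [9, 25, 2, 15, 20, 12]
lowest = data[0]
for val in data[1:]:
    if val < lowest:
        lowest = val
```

Let's trace through this code step by step.

Initialize: data = [9, 25, 2, 15, 20, 12]
Initialize: lowest = 9
Entering loop: for val in data[1:]:
After iteration 1: val = 25, lowest = 9
After iteration 2: val = 2, lowest = 2
After iteration 3: val = 15, lowest = 2
After iteration 4: val = 20, lowest = 2
After iteration 5: val = 12, lowest = 2
Loop ends.

Final answer: 2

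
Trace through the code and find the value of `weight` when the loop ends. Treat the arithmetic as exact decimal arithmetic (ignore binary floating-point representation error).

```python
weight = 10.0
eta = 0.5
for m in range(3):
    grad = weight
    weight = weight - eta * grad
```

Let's trace through this code step by step.

Initialize: weight = 10.0
Initialize: eta = 0.5
Entering loop: for m in range(3):
After iteration 1: m = 0, weight = 5.0, grad = 10.0
After iteration 2: m = 1, weight = 2.5, grad = 5.0
After iteration 3: m = 2, weight = 1.25, grad = 2.5
Loop ends.

Final answer: 1.25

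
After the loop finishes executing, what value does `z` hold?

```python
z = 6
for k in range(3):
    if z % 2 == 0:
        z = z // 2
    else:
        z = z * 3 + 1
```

Let's trace through this code step by step.

Initialize: z = 6
Entering loop: for k in range(3):
After iteration 1: k = 0, z = 3
After iteration 2: k = 1, z = 10
After iteration 3: k = 2, z = 5
Loop ends.

Final answer: 5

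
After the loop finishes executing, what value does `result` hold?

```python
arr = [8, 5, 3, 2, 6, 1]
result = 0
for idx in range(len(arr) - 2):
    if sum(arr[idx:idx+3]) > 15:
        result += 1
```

Let's trace through this code step by step.

Initialize: arr = [8, 5, 3, 2, 6, 1]
Initialize: result = 0
Entering loop: for idx in range(len(arr) - 2):
After iteration 1: idx = 0, result = 1
After iteration 2: idx = 1, result = 1
After iteration 3: idx = 2, result = 1
After iteration 4: idx = 3, result = 1
Loop ends.

Final answer: 1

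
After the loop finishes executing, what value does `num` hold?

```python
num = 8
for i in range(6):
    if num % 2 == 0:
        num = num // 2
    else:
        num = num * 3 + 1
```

Let's trace through this code step by step.

Initialize: num = 8
Entering loop: for i in range(6):
After iteration 1: i = 0, num = 4
After iteration 2: i = 1, num = 2
After iteration 3: i = 2, num = 1
After iteration 4: i = 3, num = 4
After iteration 5: i = 4, num = 2
After iteration 6: i = 5, num = 1
Loop ends.

Final answer: 1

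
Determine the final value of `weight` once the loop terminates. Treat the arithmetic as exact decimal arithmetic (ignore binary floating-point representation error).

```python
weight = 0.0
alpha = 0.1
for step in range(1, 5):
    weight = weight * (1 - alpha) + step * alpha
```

Let's trace through this code step by step.

Initialize: weight = 0.0
Initialize: alpha = 0.1
Entering loop: for step in range(1, 5):
After iteration 1: step = 1, weight = 0.1
After iteration 2: step = 2, weight = 0.29
After iteration 3: step = 3, weight = 0.561
After iteration 4: step = 4, weight = 0.9049
Loop ends.

Final answer: 0.9049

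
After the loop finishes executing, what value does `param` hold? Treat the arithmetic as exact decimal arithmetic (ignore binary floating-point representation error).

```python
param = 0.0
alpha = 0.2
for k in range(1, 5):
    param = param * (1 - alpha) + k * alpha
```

Let's trace through this code step by step.

Initialize: param = 0.0
Initialize: alpha = 0.2
Entering loop: for k in range(1, 5):
After iteration 1: k = 1, param = 0.2
After iteration 2: k = 2, param = 0.56
After iteration 3: k = 3, param = 1.048
After iteration 4: k = 4, param = 1.6384
Loop ends.

Final answer: 1.6384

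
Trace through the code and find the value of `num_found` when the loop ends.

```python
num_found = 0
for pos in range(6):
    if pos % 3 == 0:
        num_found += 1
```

Let's trace through this code step by step.

Initialize: num_found = 0
Entering loop: for pos in range(6):
After iteration 1: pos = 0, num_found = 1
After iteration 2: pos = 1, num_found = 1
After iteration 3: pos = 2, num_found = 1
After iteration 4: pos = 3, num_found = 2
After iteration 5: pos = 4, num_found = 2
After iteration 6: pos = 5, num_found = 2
Loop ends.

Final answer: 2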